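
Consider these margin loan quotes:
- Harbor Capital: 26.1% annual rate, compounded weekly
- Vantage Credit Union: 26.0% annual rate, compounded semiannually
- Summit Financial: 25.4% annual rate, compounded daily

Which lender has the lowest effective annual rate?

Vantage Credit Union

Harbor Capital: (1 + 0.261/52)^52 − 1 = 29.738%
Vantage Credit Union: (1 + 0.260/2)^2 − 1 = 27.690%
Summit Financial: (1 + 0.254/365)^365 − 1 = 28.906%
The lowest effective annual rate is Vantage Credit Union at 27.690%.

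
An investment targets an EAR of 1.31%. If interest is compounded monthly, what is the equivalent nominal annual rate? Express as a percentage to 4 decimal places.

(1 + r/12)^12 − 1 = 0.0131, so 1 + r/12 = 1.0131^(1/12).
r/12 = 0.001085, so r = 0.013022 = 1.3022%.

1.3022%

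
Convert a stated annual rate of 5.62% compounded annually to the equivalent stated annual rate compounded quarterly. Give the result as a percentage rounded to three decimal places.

5.505%

Compounded annually, EAR = nominal = 0.056200.
Solve (1 + r/4)^4 = 1.056200: r/4 = 1.056200^(1/4) − 1 = 0.013763, so r = 0.055053 = 5.505%.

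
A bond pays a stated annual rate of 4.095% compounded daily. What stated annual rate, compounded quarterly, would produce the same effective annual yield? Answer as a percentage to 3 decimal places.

EAR = (1 + 0.04095/365)^365 − 1 = 0.041798.
Solve (1 + r/4)^4 = 1.041798: r/4 = 1.041798^(1/4) − 1 = 0.010290, so r = 0.041158 = 4.116%.

4.116%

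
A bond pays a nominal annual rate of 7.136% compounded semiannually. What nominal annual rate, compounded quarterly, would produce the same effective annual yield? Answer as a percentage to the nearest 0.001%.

EAR = (1 + 0.07136/2)^2 − 1 = 0.072633.
Solve (1 + r/4)^4 = 1.072633: r/4 = 1.072633^(1/4) − 1 = 0.017684, so r = 0.070735 = 7.073%.

7.073%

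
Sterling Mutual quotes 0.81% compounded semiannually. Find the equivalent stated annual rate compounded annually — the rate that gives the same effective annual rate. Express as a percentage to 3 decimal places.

EAR = (1 + 0.0081/2)^2 − 1 = 0.008116.
Compounded annually, the equivalent nominal rate is the EAR itself: 0.812%.

0.812%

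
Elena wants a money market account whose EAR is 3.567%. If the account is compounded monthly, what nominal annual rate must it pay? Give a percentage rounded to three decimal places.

(1 + r/12)^12 − 1 = 0.03567, so 1 + r/12 = 1.03567^(1/12).
r/12 = 0.002925, so r = 0.035100 = 3.510%.

3.510%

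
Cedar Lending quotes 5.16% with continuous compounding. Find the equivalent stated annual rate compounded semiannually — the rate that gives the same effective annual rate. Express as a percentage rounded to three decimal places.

EAR under continuous compounding: e^0.0516 − 1 = 0.052954.
Solve (1 + r/2)^2 = 1.052954: r/2 = 1.052954^(1/2) − 1 = 0.026136, so r = 0.052271 = 5.227%.

5.227%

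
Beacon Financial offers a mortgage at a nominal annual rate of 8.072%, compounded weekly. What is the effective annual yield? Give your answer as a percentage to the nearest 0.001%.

8.400%

EAR = (1 + 0.08072/52)^52 − 1.
= (1 + 0.001552)^52 − 1 = 1.083999 − 1 = 8.400%.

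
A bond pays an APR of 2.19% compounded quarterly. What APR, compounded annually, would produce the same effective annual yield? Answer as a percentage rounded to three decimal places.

EAR = (1 + 0.0219/4)^4 − 1 = 0.022081.
Compounded annually, the equivalent nominal rate is the EAR itself: 2.208%.

2.208%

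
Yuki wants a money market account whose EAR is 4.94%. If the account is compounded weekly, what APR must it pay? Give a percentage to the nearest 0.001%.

(1 + r/52)^52 − 1 = 0.0494, so 1 + r/52 = 1.0494^(1/52).
r/52 = 0.000928, so r = 0.048241 = 4.824%.

4.824%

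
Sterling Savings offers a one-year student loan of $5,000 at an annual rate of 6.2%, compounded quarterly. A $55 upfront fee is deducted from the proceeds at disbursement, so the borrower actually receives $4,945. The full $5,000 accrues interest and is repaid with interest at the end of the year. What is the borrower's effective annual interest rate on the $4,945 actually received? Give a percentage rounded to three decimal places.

Amount owed after one year: 5,000 × (1 + 0.062/4)^4 = 5,000 × 1.063456 = $5,317.28.
Effective rate on net proceeds: 5,317.28 / 4,945 − 1 = 0.075285 = 7.528%.

7.528%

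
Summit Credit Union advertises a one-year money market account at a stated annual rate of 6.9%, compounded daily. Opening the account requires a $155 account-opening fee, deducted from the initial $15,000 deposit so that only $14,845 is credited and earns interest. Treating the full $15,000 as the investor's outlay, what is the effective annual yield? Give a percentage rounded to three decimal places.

6.036%

Value after one year: 14,845 × (1 + 0.069/365)^365 = 14,845 × 1.071429 = $15,905.37.
Effective yield on the $15,000 outlay: 15,905.37 / 15,000 − 1 = 0.060358 = 6.036%.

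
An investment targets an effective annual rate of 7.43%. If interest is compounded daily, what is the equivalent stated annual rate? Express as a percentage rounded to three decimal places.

7.168%

(1 + r/365)^365 − 1 = 0.0743, so 1 + r/365 = 1.0743^(1/365).
r/365 = 0.000196, so r = 0.071676 = 7.168%.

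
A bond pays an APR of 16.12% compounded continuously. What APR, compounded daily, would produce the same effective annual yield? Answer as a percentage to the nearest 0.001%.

EAR under continuous compounding: e^0.1612 − 1 = 0.174920.
Solve (1 + r/365)^365 = 1.174920: r/365 = 1.174920^(1/365) − 1 = 0.000442, so r = 0.161236 = 16.124%.

16.124%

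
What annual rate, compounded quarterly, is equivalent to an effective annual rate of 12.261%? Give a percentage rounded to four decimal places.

11.7345%

(1 + r/4)^4 − 1 = 0.12261, so 1 + r/4 = 1.12261^(1/4).
r/4 = 0.029336, so r = 0.117345 = 11.7345%.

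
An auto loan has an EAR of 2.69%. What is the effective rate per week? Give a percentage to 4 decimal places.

The per-week rate i satisfies (1 + i)^52 = 1 + 0.0269.
i = 1.0269^(1/52) − 1 = 0.0005106 = 0.0511%.

0.0511%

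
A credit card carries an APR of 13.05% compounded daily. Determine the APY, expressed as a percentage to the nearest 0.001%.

EAR = (1 + 0.1305/365)^365 − 1.
= 1.139371 − 1 = 13.937%.

13.937%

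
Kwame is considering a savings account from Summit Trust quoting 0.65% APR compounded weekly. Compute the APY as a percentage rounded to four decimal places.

EAR = (1 + 0.0065/52)^52 − 1.
= (1 + 0.000125)^52 − 1 = 1.006521 − 1 = 0.6521%.

0.6521%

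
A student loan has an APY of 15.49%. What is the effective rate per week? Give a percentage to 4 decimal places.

0.2773%

The per-week rate i satisfies (1 + i)^52 = 1 + 0.1549.
i = 1.1549^(1/52) − 1 = 0.0027733 = 0.2773%.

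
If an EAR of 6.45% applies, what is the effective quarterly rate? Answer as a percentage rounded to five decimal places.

1.57490%

The per-quarter rate i satisfies (1 + i)^4 = 1 + 0.0645.
i = 1.0645^(1/4) − 1 = 0.0157490 = 1.57490%.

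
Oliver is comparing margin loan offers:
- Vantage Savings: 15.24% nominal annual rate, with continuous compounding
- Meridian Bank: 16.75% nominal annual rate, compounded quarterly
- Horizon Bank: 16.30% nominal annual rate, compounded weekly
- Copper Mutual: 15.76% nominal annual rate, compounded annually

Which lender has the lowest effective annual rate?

Copper Mutual

Vantage Savings: e^0.1524 − 1 = 16.463%
Meridian Bank: (1 + 0.1675/4)^4 − 1 = 17.832%
Horizon Bank: (1 + 0.1630/52)^52 − 1 = 17.674%
Copper Mutual: compounded annually, EAR = 15.760%
The lowest effective annual rate is Copper Mutual at 15.760%.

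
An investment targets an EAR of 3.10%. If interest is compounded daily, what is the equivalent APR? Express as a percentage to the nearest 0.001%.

3.053%

(1 + r/365)^365 − 1 = 0.0310, so 1 + r/365 = 1.0310^(1/365).
r/365 = 0.000084, so r = 0.030530 = 3.053%.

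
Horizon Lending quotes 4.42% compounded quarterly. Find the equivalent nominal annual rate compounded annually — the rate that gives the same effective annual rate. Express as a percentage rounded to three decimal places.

EAR = (1 + 0.0442/4)^4 − 1 = 0.044938.
Compounded annually, the equivalent nominal rate is the EAR itself: 4.494%.

4.494%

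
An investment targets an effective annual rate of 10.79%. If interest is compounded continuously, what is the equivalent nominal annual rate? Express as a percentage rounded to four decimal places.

Continuous: nominal r satisfies e^r − 1 = 0.1079.
r = ln(1 + 0.1079) = ln(1.1079) = 0.102466 = 10.2466%.

10.2466%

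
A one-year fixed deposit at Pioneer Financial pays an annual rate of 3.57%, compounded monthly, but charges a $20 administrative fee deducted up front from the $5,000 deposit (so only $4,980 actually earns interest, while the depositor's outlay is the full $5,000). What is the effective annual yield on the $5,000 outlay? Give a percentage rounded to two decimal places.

Value after one year: 4,980 × (1 + 0.0357/12)^12 = 4,980 × 1.036290 = $5,160.72.
Effective yield on the $5,000 outlay: 5,160.72 / 5,000 − 1 = 0.032145 = 3.21%.

3.21%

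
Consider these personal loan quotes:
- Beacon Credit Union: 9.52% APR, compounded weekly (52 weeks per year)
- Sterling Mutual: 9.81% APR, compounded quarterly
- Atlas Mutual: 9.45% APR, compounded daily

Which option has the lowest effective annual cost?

Atlas Mutual

Beacon Credit Union: (1 + 0.0952/52)^52 − 1 = 9.978%
Sterling Mutual: (1 + 0.0981/4)^4 − 1 = 10.177%
Atlas Mutual: (1 + 0.0945/365)^365 − 1 = 9.910%
The lowest effective annual rate is Atlas Mutual at 9.910%.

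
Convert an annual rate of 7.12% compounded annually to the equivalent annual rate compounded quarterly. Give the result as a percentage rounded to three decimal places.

6.937%

Compounded annually, EAR = nominal = 0.071200.
Solve (1 + r/4)^4 = 1.071200: r/4 = 1.071200^(1/4) − 1 = 0.017344, so r = 0.069374 = 6.937%.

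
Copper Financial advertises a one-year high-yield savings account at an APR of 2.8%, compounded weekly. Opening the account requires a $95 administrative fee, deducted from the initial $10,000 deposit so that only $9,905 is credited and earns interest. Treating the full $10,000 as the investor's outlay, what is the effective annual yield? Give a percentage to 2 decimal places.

Value after one year: 9,905 × (1 + 0.028/52)^52 = 9,905 × 1.028388 = $10,186.18.
Effective yield on the $10,000 outlay: 10,186.18 / 10,000 − 1 = 0.018618 = 1.86%.

1.86%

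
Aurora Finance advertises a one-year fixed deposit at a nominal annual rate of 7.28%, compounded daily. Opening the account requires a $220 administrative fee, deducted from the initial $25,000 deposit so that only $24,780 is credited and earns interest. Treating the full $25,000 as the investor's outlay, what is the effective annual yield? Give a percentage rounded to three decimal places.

6.604%

Value after one year: 24,780 × (1 + 0.0728/365)^365 = 24,780 × 1.075508 = $26,651.08.
Effective yield on the $25,000 outlay: 26,651.08 / 25,000 − 1 = 0.066043 = 6.604%.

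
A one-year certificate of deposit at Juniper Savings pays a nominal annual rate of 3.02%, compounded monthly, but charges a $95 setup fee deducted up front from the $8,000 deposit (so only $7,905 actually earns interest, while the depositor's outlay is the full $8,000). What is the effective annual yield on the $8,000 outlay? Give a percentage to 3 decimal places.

Value after one year: 7,905 × (1 + 0.0302/12)^12 = 7,905 × 1.030622 = $8,147.06.
Effective yield on the $8,000 outlay: 8,147.06 / 8,000 − 1 = 0.018383 = 1.838%.

1.838%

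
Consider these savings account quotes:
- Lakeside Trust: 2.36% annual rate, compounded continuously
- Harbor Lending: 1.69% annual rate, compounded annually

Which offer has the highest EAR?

Lakeside Trust

Lakeside Trust: e^0.0236 − 1 = 2.388%
Harbor Lending: compounded annually, EAR = 1.690%
The highest effective annual rate is Lakeside Trust at 2.388%.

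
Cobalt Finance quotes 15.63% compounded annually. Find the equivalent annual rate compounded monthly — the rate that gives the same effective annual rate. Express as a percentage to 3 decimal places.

14.611%

Compounded annually, EAR = nominal = 0.156300.
Solve (1 + r/12)^12 = 1.156300: r/12 = 1.156300^(1/12) − 1 = 0.012176, so r = 0.146108 = 14.611%.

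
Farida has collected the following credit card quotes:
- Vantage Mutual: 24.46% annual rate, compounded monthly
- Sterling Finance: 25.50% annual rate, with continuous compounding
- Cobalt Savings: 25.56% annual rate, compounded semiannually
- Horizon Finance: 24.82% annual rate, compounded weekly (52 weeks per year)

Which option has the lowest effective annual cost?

Cobalt Savings

Vantage Mutual: (1 + 0.2446/12)^12 − 1 = 27.397%
Sterling Finance: e^0.2550 − 1 = 29.046%
Cobalt Savings: (1 + 0.2556/2)^2 − 1 = 27.193%
Horizon Finance: (1 + 0.2482/52)^52 − 1 = 28.096%
The lowest effective annual rate is Cobalt Savings at 27.193%.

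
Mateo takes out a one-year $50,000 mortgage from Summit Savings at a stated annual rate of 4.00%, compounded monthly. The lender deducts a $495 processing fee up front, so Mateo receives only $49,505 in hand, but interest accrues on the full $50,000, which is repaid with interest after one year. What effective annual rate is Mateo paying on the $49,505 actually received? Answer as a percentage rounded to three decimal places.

Amount owed after one year: 50,000 × (1 + 0.0400/12)^12 = 50,000 × 1.040742 = $52,037.08.
Effective rate on net proceeds: 52,037.08 / 49,505 − 1 = 0.051148 = 5.115%.

5.115%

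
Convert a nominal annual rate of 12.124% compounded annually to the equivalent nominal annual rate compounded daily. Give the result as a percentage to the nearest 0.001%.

Compounded annually, EAR = nominal = 0.121240.
Solve (1 + r/365)^365 = 1.121240: r/365 = 1.121240^(1/365) − 1 = 0.000314, so r = 0.114453 = 11.445%.

11.445%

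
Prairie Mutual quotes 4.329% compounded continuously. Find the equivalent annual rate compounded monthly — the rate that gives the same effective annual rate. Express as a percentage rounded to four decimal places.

EAR under continuous compounding: e^0.04329 − 1 = 0.044241.
Solve (1 + r/12)^12 = 1.044241: r/12 = 1.044241^(1/12) − 1 = 0.003614, so r = 0.043368 = 4.3368%.

4.3368%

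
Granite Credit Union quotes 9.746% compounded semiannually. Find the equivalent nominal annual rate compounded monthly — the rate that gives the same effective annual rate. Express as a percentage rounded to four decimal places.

EAR = (1 + 0.09746/2)^2 − 1 = 0.099835.
Solve (1 + r/12)^12 = 1.099835: r/12 = 1.099835^(1/12) − 1 = 0.007962, so r = 0.095538 = 9.5538%.

9.5538%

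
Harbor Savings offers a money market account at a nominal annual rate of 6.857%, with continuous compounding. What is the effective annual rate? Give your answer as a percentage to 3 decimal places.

7.098%

With continuous compounding, EAR = e^0.06857 − 1.
e^0.06857 = 1.070976, so EAR = 0.070976 = 7.098%.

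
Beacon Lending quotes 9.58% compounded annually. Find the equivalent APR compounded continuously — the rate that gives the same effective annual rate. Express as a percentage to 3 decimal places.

Compounded annually, EAR = nominal = 0.095800.
Equivalent continuous rate: r = ln(1 + 0.095800) = 0.091485 = 9.148%.

9.148%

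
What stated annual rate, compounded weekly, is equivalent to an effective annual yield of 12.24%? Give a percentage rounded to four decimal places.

(1 + r/52)^52 − 1 = 0.1224, so 1 + r/52 = 1.1224^(1/52).
r/52 = 0.002223, so r = 0.115598 = 11.5598%.

11.5598%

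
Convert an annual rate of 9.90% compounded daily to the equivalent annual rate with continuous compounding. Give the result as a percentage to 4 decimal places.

9.8987%

EAR = (1 + 0.0990/365)^365 − 1 = 0.104051.
Equivalent continuous rate: r = ln(1 + 0.104051) = 0.098987 = 9.8987%.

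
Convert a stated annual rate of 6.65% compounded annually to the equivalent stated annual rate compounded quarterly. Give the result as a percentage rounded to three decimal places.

6.490%

Compounded annually, EAR = nominal = 0.066500.
Solve (1 + r/4)^4 = 1.066500: r/4 = 1.066500^(1/4) − 1 = 0.016226, so r = 0.064903 = 6.490%.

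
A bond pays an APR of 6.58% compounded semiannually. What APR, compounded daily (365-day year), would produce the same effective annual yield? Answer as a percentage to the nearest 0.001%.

6.475%

EAR = (1 + 0.0658/2)^2 − 1 = 0.066882.
Solve (1 + r/365)^365 = 1.066882: r/365 = 1.066882^(1/365) − 1 = 0.000177, so r = 0.064747 = 6.475%.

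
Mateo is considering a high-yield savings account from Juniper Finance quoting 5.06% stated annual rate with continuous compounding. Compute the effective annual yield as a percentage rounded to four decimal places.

With continuous compounding, EAR = e^0.0506 − 1.
e^0.0506 = 1.051902, so EAR = 0.051902 = 5.1902%.

5.1902%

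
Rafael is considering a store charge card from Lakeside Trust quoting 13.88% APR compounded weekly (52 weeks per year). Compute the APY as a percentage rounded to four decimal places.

EAR = (1 + 0.1388/52)^52 − 1.
= (1 + 0.002669)^52 − 1 = 1.148682 − 1 = 14.8682%.

14.8682%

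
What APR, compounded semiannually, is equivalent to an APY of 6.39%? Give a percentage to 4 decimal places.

6.2911%

(1 + r/2)^2 − 1 = 0.0639, so 1 + r/2 = 1.0639^(1/2).
r/2 = 0.031455, so r = 0.062911 = 6.2911%.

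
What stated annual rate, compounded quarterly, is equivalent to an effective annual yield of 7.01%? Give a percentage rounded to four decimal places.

(1 + r/4)^4 − 1 = 0.0701, so 1 + r/4 = 1.0701^(1/4).
r/4 = 0.017082, so r = 0.068329 = 6.8329%.

6.8329%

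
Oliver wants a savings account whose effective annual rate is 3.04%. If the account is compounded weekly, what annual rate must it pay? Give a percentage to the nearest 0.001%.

(1 + r/52)^52 − 1 = 0.0304, so 1 + r/52 = 1.0304^(1/52).
r/52 = 0.000576, so r = 0.029956 = 2.996%.

2.996%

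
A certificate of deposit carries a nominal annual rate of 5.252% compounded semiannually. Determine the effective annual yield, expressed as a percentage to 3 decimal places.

5.321%

EAR = (1 + 0.05252/2)^2 − 1.
= 1.053210 − 1 = 5.321%.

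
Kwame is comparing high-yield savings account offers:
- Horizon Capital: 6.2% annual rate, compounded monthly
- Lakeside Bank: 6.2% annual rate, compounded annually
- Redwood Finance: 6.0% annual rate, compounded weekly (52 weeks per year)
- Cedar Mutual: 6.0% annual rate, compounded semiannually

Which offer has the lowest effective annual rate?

Horizon Capital: (1 + 0.062/12)^12 − 1 = 6.379%
Lakeside Bank: compounded annually, EAR = 6.200%
Redwood Finance: (1 + 0.060/52)^52 − 1 = 6.180%
Cedar Mutual: (1 + 0.060/2)^2 − 1 = 6.090%
The lowest effective annual rate is Cedar Mutual at 6.090%.

Cedar Mutual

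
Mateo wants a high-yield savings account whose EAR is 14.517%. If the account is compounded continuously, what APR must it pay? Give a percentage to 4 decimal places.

13.5553%

Continuous: nominal r satisfies e^r − 1 = 0.14517.
r = ln(1 + 0.14517) = ln(1.14517) = 0.135553 = 13.5553%.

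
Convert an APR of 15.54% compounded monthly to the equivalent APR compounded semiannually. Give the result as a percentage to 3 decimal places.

16.052%

EAR = (1 + 0.1554/12)^12 − 1 = 0.166960.
Solve (1 + r/2)^2 = 1.166960: r/2 = 1.166960^(1/2) − 1 = 0.080259, so r = 0.160519 = 16.052%.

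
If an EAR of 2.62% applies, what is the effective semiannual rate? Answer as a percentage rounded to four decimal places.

1.3015%

The per-half-year rate i satisfies (1 + i)^2 = 1 + 0.0262.
i = 1.0262^(1/2) − 1 = 0.0130153 = 1.3015%.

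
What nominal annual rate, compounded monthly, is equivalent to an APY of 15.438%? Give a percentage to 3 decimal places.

(1 + r/12)^12 − 1 = 0.15438, so 1 + r/12 = 1.15438^(1/12).
r/12 = 0.012035, so r = 0.144426 = 14.443%.

14.443%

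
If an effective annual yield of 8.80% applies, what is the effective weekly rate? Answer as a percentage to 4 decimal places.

0.1623%

The per-week rate i satisfies (1 + i)^52 = 1 + 0.0880.
i = 1.0880^(1/52) − 1 = 0.0016233 = 0.1623%.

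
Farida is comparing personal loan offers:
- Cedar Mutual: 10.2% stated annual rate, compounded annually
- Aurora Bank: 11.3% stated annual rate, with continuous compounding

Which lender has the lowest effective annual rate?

Cedar Mutual

Cedar Mutual: compounded annually, EAR = 10.200%
Aurora Bank: e^0.113 − 1 = 11.963%
The lowest effective annual rate is Cedar Mutual at 10.200%.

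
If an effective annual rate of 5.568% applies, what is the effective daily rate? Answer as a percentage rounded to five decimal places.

The per-day rate i satisfies (1 + i)^365 = 1 + 0.05568.
i = 1.05568^(1/365) − 1 = 0.0001485 = 0.01485%.

0.01485%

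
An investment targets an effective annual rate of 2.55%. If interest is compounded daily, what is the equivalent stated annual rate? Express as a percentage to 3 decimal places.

(1 + r/365)^365 − 1 = 0.0255, so 1 + r/365 = 1.0255^(1/365).
r/365 = 0.000069, so r = 0.025181 = 2.518%.

2.518%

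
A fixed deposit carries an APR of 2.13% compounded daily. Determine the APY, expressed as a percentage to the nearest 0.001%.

2.153%

EAR = (1 + 0.0213/365)^365 − 1.
= (1 + 0.000058)^365 − 1 = 1.021528 − 1 = 2.153%.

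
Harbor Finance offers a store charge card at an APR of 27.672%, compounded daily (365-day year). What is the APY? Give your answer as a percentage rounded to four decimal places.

EAR = (1 + 0.27672/365)^365 − 1.
= 1.318659 − 1 = 31.8659%.

31.8659%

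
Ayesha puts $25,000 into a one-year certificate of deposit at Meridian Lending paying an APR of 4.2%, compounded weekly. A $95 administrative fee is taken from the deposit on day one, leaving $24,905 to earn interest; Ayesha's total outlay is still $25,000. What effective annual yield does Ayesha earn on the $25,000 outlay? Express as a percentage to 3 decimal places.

3.891%

Value after one year: 24,905 × (1 + 0.042/52)^52 = 24,905 × 1.042877 = $25,972.85.
Effective yield on the $25,000 outlay: 25,972.85 / 25,000 − 1 = 0.038914 = 3.891%.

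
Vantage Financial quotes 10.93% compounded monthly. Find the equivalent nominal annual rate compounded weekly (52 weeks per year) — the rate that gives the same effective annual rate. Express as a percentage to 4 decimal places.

10.8919%

EAR = (1 + 0.1093/12)^12 − 1 = 0.114945.
Solve (1 + r/52)^52 = 1.114945: r/52 = 1.114945^(1/52) − 1 = 0.002095, so r = 0.108919 = 10.8919%.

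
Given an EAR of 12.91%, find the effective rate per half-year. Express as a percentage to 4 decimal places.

The per-half-year rate i satisfies (1 + i)^2 = 1 + 0.1291.
i = 1.1291^(1/2) − 1 = 0.0625912 = 6.2591%.

6.2591%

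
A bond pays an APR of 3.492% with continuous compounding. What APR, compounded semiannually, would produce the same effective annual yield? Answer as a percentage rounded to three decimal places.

3.523%

EAR under continuous compounding: e^0.03492 − 1 = 0.035537.
Solve (1 + r/2)^2 = 1.035537: r/2 = 1.035537^(1/2) − 1 = 0.017613, so r = 0.035227 = 3.523%.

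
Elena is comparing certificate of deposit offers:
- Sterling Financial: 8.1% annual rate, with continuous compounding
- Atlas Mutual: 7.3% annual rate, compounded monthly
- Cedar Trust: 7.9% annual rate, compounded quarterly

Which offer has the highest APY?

Sterling Financial

Sterling Financial: e^0.081 − 1 = 8.437%
Atlas Mutual: (1 + 0.073/12)^12 − 1 = 7.549%
Cedar Trust: (1 + 0.079/4)^4 − 1 = 8.137%
The highest effective annual rate is Sterling Financial at 8.437%.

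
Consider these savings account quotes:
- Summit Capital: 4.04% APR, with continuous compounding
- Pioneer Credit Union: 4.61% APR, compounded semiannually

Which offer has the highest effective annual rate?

Summit Capital: e^0.0404 − 1 = 4.123%
Pioneer Credit Union: (1 + 0.0461/2)^2 − 1 = 4.663%
The highest effective annual rate is Pioneer Credit Union at 4.663%.

Pioneer Credit Union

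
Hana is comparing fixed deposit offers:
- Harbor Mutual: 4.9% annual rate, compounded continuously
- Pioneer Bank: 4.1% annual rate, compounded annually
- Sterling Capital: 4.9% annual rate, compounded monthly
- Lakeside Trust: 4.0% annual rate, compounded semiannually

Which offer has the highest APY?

Harbor Mutual: e^0.049 − 1 = 5.022%
Pioneer Bank: compounded annually, EAR = 4.100%
Sterling Capital: (1 + 0.049/12)^12 − 1 = 5.012%
Lakeside Trust: (1 + 0.040/2)^2 − 1 = 4.040%
The highest effective annual rate is Harbor Mutual at 5.022%.

Harbor Mutual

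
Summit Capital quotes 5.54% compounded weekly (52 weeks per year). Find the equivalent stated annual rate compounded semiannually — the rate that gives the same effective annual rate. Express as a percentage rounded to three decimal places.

EAR = (1 + 0.0554/52)^52 − 1 = 0.056932.
Solve (1 + r/2)^2 = 1.056932: r/2 = 1.056932^(1/2) − 1 = 0.028072, so r = 0.056144 = 5.614%.

5.614%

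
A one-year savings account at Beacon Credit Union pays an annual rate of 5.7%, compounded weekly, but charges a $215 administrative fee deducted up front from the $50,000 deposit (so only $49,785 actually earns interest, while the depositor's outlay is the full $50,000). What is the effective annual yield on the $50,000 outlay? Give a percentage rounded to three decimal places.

5.407%

Value after one year: 49,785 × (1 + 0.057/52)^52 = 49,785 × 1.058623 = $52,703.53.
Effective yield on the $50,000 outlay: 52,703.53 / 50,000 − 1 = 0.054071 = 5.407%.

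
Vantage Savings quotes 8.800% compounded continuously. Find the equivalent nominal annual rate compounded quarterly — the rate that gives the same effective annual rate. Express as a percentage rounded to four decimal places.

8.8975%

EAR under continuous compounding: e^0.08800 − 1 = 0.091988.
Solve (1 + r/4)^4 = 1.091988: r/4 = 1.091988^(1/4) − 1 = 0.022244, so r = 0.088975 = 8.8975%.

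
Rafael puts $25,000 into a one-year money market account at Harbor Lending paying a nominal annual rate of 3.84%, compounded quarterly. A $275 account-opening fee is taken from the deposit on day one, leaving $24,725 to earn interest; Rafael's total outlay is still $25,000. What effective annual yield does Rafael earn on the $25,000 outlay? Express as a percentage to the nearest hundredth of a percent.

Value after one year: 24,725 × (1 + 0.0384/4)^4 = 24,725 × 1.038957 = $25,688.20.
Effective yield on the $25,000 outlay: 25,688.20 / 25,000 − 1 = 0.027528 = 2.75%.

2.75%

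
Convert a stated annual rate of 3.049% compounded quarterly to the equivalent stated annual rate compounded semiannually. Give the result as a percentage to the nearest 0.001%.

3.061%

EAR = (1 + 0.03049/4)^4 − 1 = 0.030840.
Solve (1 + r/2)^2 = 1.030840: r/2 = 1.030840^(1/2) − 1 = 0.015303, so r = 0.030606 = 3.061%.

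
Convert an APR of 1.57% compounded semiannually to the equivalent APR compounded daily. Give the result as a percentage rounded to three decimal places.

1.564%

EAR = (1 + 0.0157/2)^2 − 1 = 0.015762.
Solve (1 + r/365)^365 = 1.015762: r/365 = 1.015762^(1/365) − 1 = 0.000043, so r = 0.015639 = 1.564%.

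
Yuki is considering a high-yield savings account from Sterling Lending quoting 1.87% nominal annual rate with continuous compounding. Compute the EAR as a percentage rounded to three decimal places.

With continuous compounding, EAR = e^0.0187 − 1.
e^0.0187 = 1.018876, so EAR = 0.018876 = 1.888%.

1.888%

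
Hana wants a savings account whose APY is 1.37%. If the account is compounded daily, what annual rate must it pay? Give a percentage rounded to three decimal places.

1.361%

(1 + r/365)^365 − 1 = 0.0137, so 1 + r/365 = 1.0137^(1/365).
r/365 = 0.000037, so r = 0.013607 = 1.361%.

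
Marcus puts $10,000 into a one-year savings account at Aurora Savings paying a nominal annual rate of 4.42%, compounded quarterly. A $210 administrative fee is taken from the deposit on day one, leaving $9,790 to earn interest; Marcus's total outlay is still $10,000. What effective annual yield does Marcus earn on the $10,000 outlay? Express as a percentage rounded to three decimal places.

2.299%

Value after one year: 9,790 × (1 + 0.0442/4)^4 = 9,790 × 1.044938 = $10,229.94.
Effective yield on the $10,000 outlay: 10,229.94 / 10,000 − 1 = 0.022994 = 2.299%.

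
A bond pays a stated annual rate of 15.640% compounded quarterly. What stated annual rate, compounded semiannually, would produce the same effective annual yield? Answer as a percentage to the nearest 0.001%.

EAR = (1 + 0.15640/4)^4 − 1 = 0.165814.
Solve (1 + r/2)^2 = 1.165814: r/2 = 1.165814^(1/2) − 1 = 0.079729, so r = 0.159458 = 15.946%.

15.946%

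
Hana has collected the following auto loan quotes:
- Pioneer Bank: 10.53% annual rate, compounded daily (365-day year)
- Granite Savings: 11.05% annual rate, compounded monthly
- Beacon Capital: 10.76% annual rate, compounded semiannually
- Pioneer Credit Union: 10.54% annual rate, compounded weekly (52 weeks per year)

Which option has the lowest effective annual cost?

Pioneer Bank: (1 + 0.1053/365)^365 − 1 = 11.103%
Granite Savings: (1 + 0.1105/12)^12 − 1 = 11.627%
Beacon Capital: (1 + 0.1076/2)^2 − 1 = 11.049%
Pioneer Credit Union: (1 + 0.1054/52)^52 − 1 = 11.104%
The lowest effective annual rate is Beacon Capital at 11.049%.

Beacon Capital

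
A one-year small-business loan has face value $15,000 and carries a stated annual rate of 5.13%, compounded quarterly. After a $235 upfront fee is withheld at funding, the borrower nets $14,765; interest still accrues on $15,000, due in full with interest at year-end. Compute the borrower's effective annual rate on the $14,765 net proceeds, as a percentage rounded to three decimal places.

Amount owed after one year: 15,000 × (1 + 0.0513/4)^4 = 15,000 × 1.052295 = $15,784.43.
Effective rate on net proceeds: 15,784.43 / 14,765 − 1 = 0.069044 = 6.904%.

6.904%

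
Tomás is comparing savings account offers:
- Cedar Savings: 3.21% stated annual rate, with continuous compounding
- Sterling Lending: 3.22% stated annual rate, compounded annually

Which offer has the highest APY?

Cedar Savings

Cedar Savings: e^0.0321 − 1 = 3.262%
Sterling Lending: compounded annually, EAR = 3.220%
The highest effective annual rate is Cedar Savings at 3.262%.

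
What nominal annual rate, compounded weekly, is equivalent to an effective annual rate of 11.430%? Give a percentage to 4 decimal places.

10.8339%

(1 + r/52)^52 − 1 = 0.11430, so 1 + r/52 = 1.11430^(1/52).
r/52 = 0.002083, so r = 0.108339 = 10.8339%.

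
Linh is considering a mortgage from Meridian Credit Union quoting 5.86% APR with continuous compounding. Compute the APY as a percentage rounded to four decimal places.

6.0351%

With continuous compounding, EAR = e^0.0586 − 1.
e^0.0586 = 1.060351, so EAR = 0.060351 = 6.0351%.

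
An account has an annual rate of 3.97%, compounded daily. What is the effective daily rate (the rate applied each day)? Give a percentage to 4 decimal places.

With a nominal annual rate compounded daily, the periodic rate is the nominal rate divided by 365.
i = 0.0397 / 365 = 0.0001088 = 0.0109%.

0.0109%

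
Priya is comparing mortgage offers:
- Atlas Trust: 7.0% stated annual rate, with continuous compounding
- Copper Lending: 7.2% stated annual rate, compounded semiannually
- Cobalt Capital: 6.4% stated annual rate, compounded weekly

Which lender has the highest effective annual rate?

Atlas Trust: e^0.070 − 1 = 7.251%
Copper Lending: (1 + 0.072/2)^2 − 1 = 7.330%
Cobalt Capital: (1 + 0.064/52)^52 − 1 = 6.605%
The highest effective annual rate is Copper Lending at 7.330%.

Copper Lending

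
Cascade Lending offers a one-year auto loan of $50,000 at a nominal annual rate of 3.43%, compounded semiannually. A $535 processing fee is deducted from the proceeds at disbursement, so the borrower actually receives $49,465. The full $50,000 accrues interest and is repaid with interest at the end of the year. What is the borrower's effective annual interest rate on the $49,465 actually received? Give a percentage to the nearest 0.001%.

Amount owed after one year: 50,000 × (1 + 0.0343/2)^2 = 50,000 × 1.034594 = $51,729.71.
Effective rate on net proceeds: 51,729.71 / 49,465 − 1 = 0.045784 = 4.578%.

4.578%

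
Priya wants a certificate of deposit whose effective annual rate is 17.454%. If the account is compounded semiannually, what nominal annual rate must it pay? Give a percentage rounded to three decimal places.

(1 + r/2)^2 − 1 = 0.17454, so 1 + r/2 = 1.17454^(1/2).
r/2 = 0.083762, so r = 0.167524 = 16.752%.

16.752%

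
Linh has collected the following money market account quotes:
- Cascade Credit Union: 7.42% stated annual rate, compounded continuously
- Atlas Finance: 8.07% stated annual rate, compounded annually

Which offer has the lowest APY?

Cascade Credit Union

Cascade Credit Union: e^0.0742 − 1 = 7.702%
Atlas Finance: compounded annually, EAR = 8.070%
The lowest effective annual rate is Cascade Credit Union at 7.702%.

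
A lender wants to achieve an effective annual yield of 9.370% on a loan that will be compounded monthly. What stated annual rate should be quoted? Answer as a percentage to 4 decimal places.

8.9902%

(1 + r/12)^12 − 1 = 0.09370, so 1 + r/12 = 1.09370^(1/12).
r/12 = 0.007492, so r = 0.089902 = 8.9902%.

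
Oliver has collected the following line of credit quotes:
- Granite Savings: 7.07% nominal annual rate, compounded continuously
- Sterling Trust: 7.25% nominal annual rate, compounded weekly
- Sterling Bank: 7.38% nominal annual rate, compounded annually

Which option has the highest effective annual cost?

Granite Savings: e^0.0707 − 1 = 7.326%
Sterling Trust: (1 + 0.0725/52)^52 − 1 = 7.514%
Sterling Bank: compounded annually, EAR = 7.380%
The highest effective annual rate is Sterling Trust at 7.514%.

Sterling Trust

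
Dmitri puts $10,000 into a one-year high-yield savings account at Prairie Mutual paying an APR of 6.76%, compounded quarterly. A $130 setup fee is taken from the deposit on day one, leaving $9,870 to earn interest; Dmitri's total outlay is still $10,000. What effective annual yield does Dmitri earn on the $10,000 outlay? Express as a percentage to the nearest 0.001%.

5.543%

Value after one year: 9,870 × (1 + 0.0676/4)^4 = 9,870 × 1.069333 = $10,554.32.
Effective yield on the $10,000 outlay: 10,554.32 / 10,000 − 1 = 0.055432 = 5.543%.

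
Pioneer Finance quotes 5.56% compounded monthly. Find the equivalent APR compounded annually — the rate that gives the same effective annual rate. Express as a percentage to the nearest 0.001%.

EAR = (1 + 0.0556/12)^12 − 1 = 0.057039.
Compounded annually, the equivalent nominal rate is the EAR itself: 5.704%.

5.704%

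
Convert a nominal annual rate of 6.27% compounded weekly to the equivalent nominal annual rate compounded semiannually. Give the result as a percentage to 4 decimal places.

6.3654%

EAR = (1 + 0.0627/52)^52 − 1 = 0.064667.
Solve (1 + r/2)^2 = 1.064667: r/2 = 1.064667^(1/2) − 1 = 0.031827, so r = 0.063654 = 6.3654%.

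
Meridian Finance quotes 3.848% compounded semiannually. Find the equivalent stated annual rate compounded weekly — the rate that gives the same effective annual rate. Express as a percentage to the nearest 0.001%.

3.813%

EAR = (1 + 0.03848/2)^2 − 1 = 0.038850.
Solve (1 + r/52)^52 = 1.038850: r/52 = 1.038850^(1/52) − 1 = 0.000733, so r = 0.038128 = 3.813%.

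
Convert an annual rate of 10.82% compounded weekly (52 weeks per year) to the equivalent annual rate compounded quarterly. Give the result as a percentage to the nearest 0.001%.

EAR = (1 + 0.1082/52)^52 − 1 = 0.114145.
Solve (1 + r/4)^4 = 1.114145: r/4 = 1.114145^(1/4) − 1 = 0.027390, so r = 0.109561 = 10.956%.

10.956%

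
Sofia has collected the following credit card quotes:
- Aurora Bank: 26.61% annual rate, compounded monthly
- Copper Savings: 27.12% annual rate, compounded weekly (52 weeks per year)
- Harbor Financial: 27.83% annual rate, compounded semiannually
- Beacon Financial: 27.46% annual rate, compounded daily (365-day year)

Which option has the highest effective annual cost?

Beacon Financial

Aurora Bank: (1 + 0.2661/12)^12 − 1 = 30.108%
Copper Savings: (1 + 0.2712/52)^52 − 1 = 31.061%
Harbor Financial: (1 + 0.2783/2)^2 − 1 = 29.766%
Beacon Financial: (1 + 0.2746/365)^365 − 1 = 31.587%
The highest effective annual rate is Beacon Financial at 31.587%.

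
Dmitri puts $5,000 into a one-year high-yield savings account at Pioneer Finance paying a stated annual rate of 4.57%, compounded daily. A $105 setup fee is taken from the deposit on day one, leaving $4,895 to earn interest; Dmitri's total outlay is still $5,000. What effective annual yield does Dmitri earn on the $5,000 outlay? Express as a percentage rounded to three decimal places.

Value after one year: 4,895 × (1 + 0.0457/365)^365 = 4,895 × 1.046757 = $5,123.88.
Effective yield on the $5,000 outlay: 5,123.88 / 5,000 − 1 = 0.024775 = 2.478%.

2.478%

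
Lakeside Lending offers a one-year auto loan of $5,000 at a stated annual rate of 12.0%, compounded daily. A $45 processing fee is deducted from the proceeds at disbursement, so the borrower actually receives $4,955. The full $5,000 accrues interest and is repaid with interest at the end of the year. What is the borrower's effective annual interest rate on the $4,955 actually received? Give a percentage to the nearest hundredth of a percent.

Amount owed after one year: 5,000 × (1 + 0.120/365)^365 = 5,000 × 1.127475 = $5,637.37.
Effective rate on net proceeds: 5,637.37 / 4,955 − 1 = 0.137714 = 13.77%.

13.77%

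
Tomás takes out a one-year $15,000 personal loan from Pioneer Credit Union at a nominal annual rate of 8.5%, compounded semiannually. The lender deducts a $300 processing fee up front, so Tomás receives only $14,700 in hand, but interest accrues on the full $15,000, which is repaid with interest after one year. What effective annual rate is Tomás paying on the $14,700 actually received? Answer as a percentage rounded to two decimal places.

10.90%

Amount owed after one year: 15,000 × (1 + 0.085/2)^2 = 15,000 × 1.086806 = $16,302.09.
Effective rate on net proceeds: 16,302.09 / 14,700 − 1 = 0.108986 = 10.90%.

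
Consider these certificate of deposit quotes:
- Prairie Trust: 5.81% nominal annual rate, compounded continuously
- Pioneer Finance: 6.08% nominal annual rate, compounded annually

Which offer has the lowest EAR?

Prairie Trust: e^0.0581 − 1 = 5.982%
Pioneer Finance: compounded annually, EAR = 6.080%
The lowest effective annual rate is Prairie Trust at 5.982%.

Prairie Trust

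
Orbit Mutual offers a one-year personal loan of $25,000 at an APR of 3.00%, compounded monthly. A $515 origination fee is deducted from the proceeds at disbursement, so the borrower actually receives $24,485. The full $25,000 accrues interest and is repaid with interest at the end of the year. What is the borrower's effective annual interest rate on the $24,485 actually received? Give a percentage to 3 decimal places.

5.209%

Amount owed after one year: 25,000 × (1 + 0.0300/12)^12 = 25,000 × 1.030416 = $25,760.40.
Effective rate on net proceeds: 25,760.40 / 24,485 − 1 = 0.052089 = 5.209%.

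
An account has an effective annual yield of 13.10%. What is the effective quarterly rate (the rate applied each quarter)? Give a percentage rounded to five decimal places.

3.12540%

The per-quarter rate i satisfies (1 + i)^4 = 1 + 0.1310.
i = 1.1310^(1/4) − 1 = 0.0312540 = 3.12540%.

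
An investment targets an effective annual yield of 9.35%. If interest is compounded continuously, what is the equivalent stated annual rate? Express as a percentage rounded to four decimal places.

Continuous: nominal r satisfies e^r − 1 = 0.0935.
r = ln(1 + 0.0935) = ln(1.0935) = 0.089384 = 8.9384%.

8.9384%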